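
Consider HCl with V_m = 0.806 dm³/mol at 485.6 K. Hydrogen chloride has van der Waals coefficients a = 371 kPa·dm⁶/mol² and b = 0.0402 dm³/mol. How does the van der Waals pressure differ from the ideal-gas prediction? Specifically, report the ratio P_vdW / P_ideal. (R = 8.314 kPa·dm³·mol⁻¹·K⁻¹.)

P_vdW / P_ideal ≈ 0.9385

Ideal: P_ideal = RT/V_m = (8.314)(485.6)/0.806 = 5009.03 kPa
vdW: P = RT/(V_m − b) − a/V_m² = 4037.28/0.765800 − 371/0.649636 = 5271.98 − 571.089 = 4700.89 kPa
Ratio = 4700.89/5009.03 = 0.9385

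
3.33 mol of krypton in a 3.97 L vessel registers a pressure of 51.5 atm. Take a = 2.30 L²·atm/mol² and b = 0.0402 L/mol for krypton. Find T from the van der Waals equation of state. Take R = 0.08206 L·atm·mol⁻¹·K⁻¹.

T ≈ 745.7 K

T = (P + a n²/V²)(V − nb)/(nR)
P + a n²/V² = 51.5 + (2.30)(3.33)²/(3.97)² = 53.118 atm
V − nb = 3.97 − (3.33)(0.0402) = 3.8361 L
T = (53.118)(3.8361)/((3.33)(0.08206)) = 745.7 K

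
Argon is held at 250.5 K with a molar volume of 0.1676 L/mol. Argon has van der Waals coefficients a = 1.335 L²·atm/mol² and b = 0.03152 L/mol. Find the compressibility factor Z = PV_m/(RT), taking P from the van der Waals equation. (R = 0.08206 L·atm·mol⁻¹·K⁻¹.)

Z ≈ 0.8441

P = RT/(V_m − b) − a/V_m² = (0.08206)(250.5)/(0.1676 − 0.03152) − 1.335/(0.1676)²
  = 20.556/0.13608 − 47.526 = 151.06 − 47.526 = 103.53 atm
Z = PV_m/(RT) = (103.53)(0.1676)/((0.08206)(250.5)) = 17.352/20.556 = 0.8441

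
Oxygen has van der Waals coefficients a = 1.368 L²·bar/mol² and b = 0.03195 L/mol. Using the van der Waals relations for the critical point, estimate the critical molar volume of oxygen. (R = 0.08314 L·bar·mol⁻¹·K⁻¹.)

For a van der Waals gas, V_m,c = 3b.
V_m,c = 3×0.03195 = 0.09585 L/mol

V_m,c ≈ 0.09585 L/mol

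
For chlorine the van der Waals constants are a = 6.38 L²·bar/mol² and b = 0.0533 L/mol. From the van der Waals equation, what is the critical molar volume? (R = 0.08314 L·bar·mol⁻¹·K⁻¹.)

V_m,c ≈ 0.1599 L/mol

For a van der Waals gas, V_m,c = 3b.
V_m,c = 3×0.0533 = 0.1599 L/mol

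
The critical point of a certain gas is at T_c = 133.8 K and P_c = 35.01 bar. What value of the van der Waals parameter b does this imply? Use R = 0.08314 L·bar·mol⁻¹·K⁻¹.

b ≈ 0.03972 L/mol

From T_c = 8a/(27Rb) and P_c = a/(27b²): b = R T_c/(8 P_c).
b = (0.08314)(133.8)/(8×35.01) = 11.124/280.08 = 0.03972 L/mol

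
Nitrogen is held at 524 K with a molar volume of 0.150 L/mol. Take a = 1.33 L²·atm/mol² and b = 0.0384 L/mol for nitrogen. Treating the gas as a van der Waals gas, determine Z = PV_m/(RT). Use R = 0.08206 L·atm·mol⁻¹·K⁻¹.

P = RT/(V_m − b) − a/V_m² = (0.08206)(524)/(0.150 − 0.0384) − 1.33/(0.150)²
  = 42.999/0.11160 − 59.111 = 385.30 − 59.111 = 326.19 atm
Z = PV_m/(RT) = (326.19)(0.150)/((0.08206)(524)) = 48.929/42.999 = 1.138

Z ≈ 1.138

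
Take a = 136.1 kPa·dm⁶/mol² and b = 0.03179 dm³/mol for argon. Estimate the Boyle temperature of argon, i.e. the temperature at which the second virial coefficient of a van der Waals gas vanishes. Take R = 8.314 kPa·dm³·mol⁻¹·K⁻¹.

T_B ≈ 514.9 K

For a van der Waals gas the second virial coefficient B₂ = b − a/(RT) vanishes at T_B = a/(Rb).
T_B = 136.1/(8.314×0.03179) = 136.1/0.26430 = 514.9 K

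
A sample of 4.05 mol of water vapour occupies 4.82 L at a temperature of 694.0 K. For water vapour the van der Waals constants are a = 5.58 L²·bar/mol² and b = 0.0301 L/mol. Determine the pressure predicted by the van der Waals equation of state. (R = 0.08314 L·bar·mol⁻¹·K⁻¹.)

P ≈ 45.80 bar

P = nRT/(V − nb) − a n²/V²
nRT/(V − nb) = (4.05)(0.08314)(694.0)/(4.82 − 4.05×0.0301) = 233.68/4.6981 = 49.739 bar
a n²/V² = (5.58)(4.05)²/(4.82)² = 3.9396 bar
P = 49.739 − 3.9396 = 45.80 bar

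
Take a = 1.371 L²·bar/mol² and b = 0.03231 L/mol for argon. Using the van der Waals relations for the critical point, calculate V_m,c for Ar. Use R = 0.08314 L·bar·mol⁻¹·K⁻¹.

V_m,c ≈ 0.09693 L/mol

For a van der Waals gas, V_m,c = 3b.
V_m,c = 3×0.03231 = 0.09693 L/mol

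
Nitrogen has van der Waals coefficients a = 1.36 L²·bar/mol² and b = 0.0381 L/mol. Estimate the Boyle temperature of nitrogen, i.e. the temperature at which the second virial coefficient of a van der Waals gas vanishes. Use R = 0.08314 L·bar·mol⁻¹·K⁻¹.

For a van der Waals gas the second virial coefficient B₂ = b − a/(RT) vanishes at T_B = a/(Rb).
T_B = 1.36/(0.08314×0.0381) = 1.36/0.0031676 = 429.3 K

T_B ≈ 429.3 K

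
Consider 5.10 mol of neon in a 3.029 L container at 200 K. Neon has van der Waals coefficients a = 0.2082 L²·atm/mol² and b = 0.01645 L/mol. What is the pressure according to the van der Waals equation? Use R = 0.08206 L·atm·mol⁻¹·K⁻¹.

P ≈ 27.83 atm

P = nRT/(V − nb) − a n²/V²
nRT/(V − nb) = (5.10)(0.08206)(200)/(3.029 − 5.10×0.01645) = 83.701/2.9451 = 28.420 atm
a n²/V² = (0.2082)(5.10)²/(3.029)² = 0.59023 atm
P = 28.420 − 0.59023 = 27.83 atm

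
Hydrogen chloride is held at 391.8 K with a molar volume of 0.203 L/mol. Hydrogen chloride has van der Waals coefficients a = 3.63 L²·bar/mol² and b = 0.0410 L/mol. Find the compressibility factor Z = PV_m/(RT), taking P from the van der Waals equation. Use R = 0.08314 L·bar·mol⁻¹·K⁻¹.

P = RT/(V_m − b) − a/V_m² = (0.08314)(391.8)/(0.203 − 0.0410) − 3.63/(0.203)²
  = 32.574/0.16200 − 88.088 = 201.07 − 88.088 = 112.98 bar
Z = PV_m/(RT) = (112.98)(0.203)/((0.08314)(391.8)) = 22.935/32.574 = 0.7041

Z ≈ 0.7041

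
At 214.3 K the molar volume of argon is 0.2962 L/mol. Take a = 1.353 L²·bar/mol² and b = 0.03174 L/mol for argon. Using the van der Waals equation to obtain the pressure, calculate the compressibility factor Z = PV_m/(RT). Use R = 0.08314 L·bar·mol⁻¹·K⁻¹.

P = RT/(V_m − b) − a/V_m² = (0.08314)(214.3)/(0.2962 − 0.03174) − 1.353/(0.2962)²
  = 17.817/0.26446 − 15.422 = 67.371 − 15.422 = 51.949 bar
Z = PV_m/(RT) = (51.949)(0.2962)/((0.08314)(214.3)) = 15.387/17.817 = 0.8636

Z ≈ 0.8636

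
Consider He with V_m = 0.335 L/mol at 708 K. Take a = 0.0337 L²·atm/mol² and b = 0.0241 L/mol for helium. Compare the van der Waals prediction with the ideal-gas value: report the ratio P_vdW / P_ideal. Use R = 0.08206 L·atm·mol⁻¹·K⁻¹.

P_vdW / P_ideal ≈ 1.076

Ideal: P_ideal = RT/V_m = (0.08206)(708)/0.335 = 173.428 atm
vdW: P = RT/(V_m − b) − a/V_m² = 58.0985/0.310900 − 0.0337/0.112225 = 186.872 − 0.300290 = 186.572 atm
Ratio = 186.572/173.428 = 1.076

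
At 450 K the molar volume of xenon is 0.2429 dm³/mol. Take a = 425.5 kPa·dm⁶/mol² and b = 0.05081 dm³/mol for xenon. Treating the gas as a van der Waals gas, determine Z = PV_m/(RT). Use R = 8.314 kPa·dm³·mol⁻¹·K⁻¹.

P = RT/(V_m − b) − a/V_m² = (8.314)(450)/(0.2429 − 0.05081) − 425.5/(0.2429)²
  = 3741.3/0.19209 − 7211.8 = 19477 − 7211.8 = 12265 kPa
Z = PV_m/(RT) = (12265)(0.2429)/((8.314)(450)) = 2979.2/3741.3 = 0.7963

Z ≈ 0.7963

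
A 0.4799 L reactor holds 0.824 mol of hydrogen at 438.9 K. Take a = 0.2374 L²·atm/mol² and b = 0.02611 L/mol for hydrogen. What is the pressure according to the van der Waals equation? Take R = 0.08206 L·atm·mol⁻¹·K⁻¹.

P ≈ 64.04 atm

P = nRT/(V − nb) − a n²/V²
nRT/(V − nb) = (0.824)(0.08206)(438.9)/(0.4799 − 0.824×0.02611) = 29.677/0.45839 = 64.742 atm
a n²/V² = (0.2374)(0.824)²/(0.4799)² = 0.69990 atm
P = 64.742 − 0.69990 = 64.04 atm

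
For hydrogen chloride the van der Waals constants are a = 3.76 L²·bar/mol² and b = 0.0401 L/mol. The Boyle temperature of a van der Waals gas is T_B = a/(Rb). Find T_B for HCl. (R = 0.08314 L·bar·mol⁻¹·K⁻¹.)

T_B ≈ 1128 K

For a van der Waals gas the second virial coefficient B₂ = b − a/(RT) vanishes at T_B = a/(Rb).
T_B = 3.76/(0.08314×0.0401) = 3.76/0.0033339 = 1128 K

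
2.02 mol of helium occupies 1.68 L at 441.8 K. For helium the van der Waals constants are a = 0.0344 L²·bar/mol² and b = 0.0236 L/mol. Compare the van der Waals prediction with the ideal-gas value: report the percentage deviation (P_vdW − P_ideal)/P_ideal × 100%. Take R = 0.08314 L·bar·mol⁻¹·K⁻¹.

2.81 %

Ideal: P_ideal = nRT/V = (2.02)(0.08314)(441.8)/1.68 = 44.1650 bar
vdW: P = nRT/(V − nb) − a n²/V² = 74.1971/1.63233 − 0.140366/2.82240 = 45.4547 − 0.0497329 = 45.4050 bar
% deviation = (45.4050 − 44.1650)/44.1650 × 100% = 2.81%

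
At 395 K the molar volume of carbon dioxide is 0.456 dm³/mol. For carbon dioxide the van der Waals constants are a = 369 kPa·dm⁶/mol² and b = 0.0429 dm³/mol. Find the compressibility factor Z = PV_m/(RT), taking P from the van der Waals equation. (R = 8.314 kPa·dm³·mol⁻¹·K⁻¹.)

P = RT/(V_m − b) − a/V_m² = (8.314)(395)/(0.456 − 0.0429) − 369/(0.456)²
  = 3284.0/0.41310 − 1774.6 = 7949.6 − 1774.6 = 6175.0 kPa
Z = PV_m/(RT) = (6175.0)(0.456)/((8.314)(395)) = 2815.8/3284.0 = 0.8574

Z ≈ 0.8574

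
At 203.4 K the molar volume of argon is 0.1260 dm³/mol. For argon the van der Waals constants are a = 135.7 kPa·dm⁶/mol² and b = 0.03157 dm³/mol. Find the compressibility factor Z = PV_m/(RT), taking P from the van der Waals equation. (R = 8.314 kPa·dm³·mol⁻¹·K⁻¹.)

Z ≈ 0.6975

P = RT/(V_m − b) − a/V_m² = (8.314)(203.4)/(0.1260 − 0.03157) − 135.7/(0.1260)²
  = 1691.1/0.094430 − 8547.5 = 17909 − 8547.5 = 9362 kPa
Z = PV_m/(RT) = (9362)(0.1260)/((8.314)(203.4)) = 1179.6/1691.1 = 0.6975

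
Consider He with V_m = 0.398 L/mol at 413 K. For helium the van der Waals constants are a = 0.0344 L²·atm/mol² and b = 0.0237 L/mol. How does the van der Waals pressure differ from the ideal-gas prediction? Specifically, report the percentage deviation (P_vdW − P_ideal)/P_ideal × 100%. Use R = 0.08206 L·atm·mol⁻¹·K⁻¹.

Ideal: P_ideal = RT/V_m = (0.08206)(413)/0.398 = 85.1527 atm
vdW: P = RT/(V_m − b) − a/V_m² = 33.8908/0.374300 − 0.0344/0.158404 = 90.5445 − 0.217166 = 90.3273 atm
% deviation = (90.3273 − 85.1527)/85.1527 × 100% = 6.08%

6.08 %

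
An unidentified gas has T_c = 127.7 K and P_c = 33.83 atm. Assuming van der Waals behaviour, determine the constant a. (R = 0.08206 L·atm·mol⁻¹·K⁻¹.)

a ≈ 1.369 L²·atm/mol²

From T_c = 8a/(27Rb) and P_c = a/(27b²): a = 27 R² T_c²/(64 P_c).
a = 27×(0.08206)²×(127.7)²/(64×33.83) = 2964.9/2165.1 = 1.369 L²·atm/mol²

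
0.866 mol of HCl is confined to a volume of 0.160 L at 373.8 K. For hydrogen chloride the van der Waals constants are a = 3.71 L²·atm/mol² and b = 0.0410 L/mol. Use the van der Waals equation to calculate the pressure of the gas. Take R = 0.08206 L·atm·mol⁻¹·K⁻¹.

P = nRT/(V − nb) − a n²/V²
nRT/(V − nb) = (0.866)(0.08206)(373.8)/(0.160 − 0.866×0.0410) = 26.564/0.12449 = 213.38 atm
a n²/V² = (3.71)(0.866)²/(0.160)² = 108.69 atm
P = 213.38 − 108.69 = 104.7 atm

P ≈ 104.7 atm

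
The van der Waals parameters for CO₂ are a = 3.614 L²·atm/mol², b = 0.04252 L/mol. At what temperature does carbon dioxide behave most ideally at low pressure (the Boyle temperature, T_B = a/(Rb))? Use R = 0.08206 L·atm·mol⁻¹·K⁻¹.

For a van der Waals gas the second virial coefficient B₂ = b − a/(RT) vanishes at T_B = a/(Rb).
T_B = 3.614/(0.08206×0.04252) = 3.614/0.0034892 = 1036 K

T_B ≈ 1036 K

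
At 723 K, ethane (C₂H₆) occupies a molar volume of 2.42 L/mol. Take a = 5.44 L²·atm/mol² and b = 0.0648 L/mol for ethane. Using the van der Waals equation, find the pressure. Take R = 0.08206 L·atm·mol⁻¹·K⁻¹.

P ≈ 24.26 atm

P = RT/(V_m − b) − a/V_m²
RT/(V_m − b) = (0.08206)(723)/(2.42 − 0.0648) = 59.329/2.3552 = 25.191 atm
a/V_m² = 5.44/(2.42)² = 0.92890 atm
P = 25.191 − 0.92890 = 24.26 atm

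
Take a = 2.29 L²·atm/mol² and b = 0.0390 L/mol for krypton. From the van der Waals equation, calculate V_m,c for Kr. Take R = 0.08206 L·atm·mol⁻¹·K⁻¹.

For a van der Waals gas, V_m,c = 3b.
V_m,c = 3×0.0390 = 0.1170 L/mol

V_m,c ≈ 0.1170 L/mol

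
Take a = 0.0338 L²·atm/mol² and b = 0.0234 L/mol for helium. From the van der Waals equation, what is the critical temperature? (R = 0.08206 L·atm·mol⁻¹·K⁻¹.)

For a van der Waals gas, T_c = 8a/(27Rb).
T_c = 8×0.0338/(27×0.08206×0.0234) = 0.27040/0.051846 = 5.215 K

T_c ≈ 5.215 K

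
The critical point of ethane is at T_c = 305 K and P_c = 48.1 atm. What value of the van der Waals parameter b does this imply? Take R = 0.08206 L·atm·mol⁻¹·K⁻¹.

b ≈ 0.06504 L/mol

From T_c = 8a/(27Rb) and P_c = a/(27b²): b = R T_c/(8 P_c).
b = (0.08206)(305)/(8×48.1) = 25.028/384.80 = 0.06504 L/mol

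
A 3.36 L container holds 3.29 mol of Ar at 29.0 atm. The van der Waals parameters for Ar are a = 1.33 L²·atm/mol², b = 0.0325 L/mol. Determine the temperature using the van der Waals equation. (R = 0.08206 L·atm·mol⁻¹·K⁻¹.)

T = (P + a n²/V²)(V − nb)/(nR)
P + a n²/V² = 29.0 + (1.33)(3.29)²/(3.36)² = 30.275 atm
V − nb = 3.36 − (3.29)(0.0325) = 3.2531 L
T = (30.275)(3.2531)/((3.29)(0.08206)) = 364.8 K

T ≈ 364.8 K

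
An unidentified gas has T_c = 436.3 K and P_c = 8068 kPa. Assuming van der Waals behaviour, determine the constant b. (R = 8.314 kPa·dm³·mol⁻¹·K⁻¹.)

From T_c = 8a/(27Rb) and P_c = a/(27b²): b = R T_c/(8 P_c).
b = (8.314)(436.3)/(8×8068) = 3627.4/64544 = 0.05620 dm³/mol

b ≈ 0.05620 dm³/mol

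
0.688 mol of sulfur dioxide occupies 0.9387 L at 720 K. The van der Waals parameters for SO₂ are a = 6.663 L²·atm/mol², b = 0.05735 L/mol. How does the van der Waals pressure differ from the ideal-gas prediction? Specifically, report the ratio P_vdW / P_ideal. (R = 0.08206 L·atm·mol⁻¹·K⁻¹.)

Ideal: P_ideal = nRT/V = (0.688)(0.08206)(720)/0.9387 = 43.3038 atm
vdW: P = nRT/(V − nb) − a n²/V² = 40.6492/0.899243 − 3.15389/0.881158 = 45.2038 − 3.57926 = 41.6245 atm
Ratio = 41.6245/43.3038 = 0.9612

P_vdW / P_ideal ≈ 0.9612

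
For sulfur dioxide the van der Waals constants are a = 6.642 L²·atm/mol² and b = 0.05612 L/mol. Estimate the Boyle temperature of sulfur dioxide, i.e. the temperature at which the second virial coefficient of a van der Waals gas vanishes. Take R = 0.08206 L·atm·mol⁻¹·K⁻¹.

T_B ≈ 1442 K

For a van der Waals gas the second virial coefficient B₂ = b − a/(RT) vanishes at T_B = a/(Rb).
T_B = 6.642/(0.08206×0.05612) = 6.642/0.0046052 = 1442 K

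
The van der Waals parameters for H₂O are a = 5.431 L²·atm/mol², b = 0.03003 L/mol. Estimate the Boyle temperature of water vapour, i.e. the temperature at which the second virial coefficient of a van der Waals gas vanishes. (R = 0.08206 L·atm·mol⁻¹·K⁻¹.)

For a van der Waals gas the second virial coefficient B₂ = b − a/(RT) vanishes at T_B = a/(Rb).
T_B = 5.431/(0.08206×0.03003) = 5.431/0.0024643 = 2204 K

T_B ≈ 2204 K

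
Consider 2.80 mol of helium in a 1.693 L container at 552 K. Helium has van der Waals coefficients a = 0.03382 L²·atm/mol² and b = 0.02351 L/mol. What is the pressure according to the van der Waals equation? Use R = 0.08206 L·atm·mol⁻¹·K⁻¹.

P ≈ 77.85 atm

P = nRT/(V − nb) − a n²/V²
nRT/(V − nb) = (2.80)(0.08206)(552)/(1.693 − 2.80×0.02351) = 126.83/1.6272 = 77.944 atm
a n²/V² = (0.03382)(2.80)²/(1.693)² = 0.092507 atm
P = 77.944 − 0.092507 = 77.85 atm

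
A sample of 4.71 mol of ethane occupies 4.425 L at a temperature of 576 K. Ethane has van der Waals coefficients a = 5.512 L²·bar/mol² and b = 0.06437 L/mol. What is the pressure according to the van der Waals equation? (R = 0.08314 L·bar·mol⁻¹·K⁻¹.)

P ≈ 48.48 bar

P = nRT/(V − nb) − a n²/V²
nRT/(V − nb) = (4.71)(0.08314)(576)/(4.425 − 4.71×0.06437) = 225.56/4.1218 = 54.724 bar
a n²/V² = (5.512)(4.71)²/(4.425)² = 6.2449 bar
P = 54.724 − 6.2449 = 48.48 bar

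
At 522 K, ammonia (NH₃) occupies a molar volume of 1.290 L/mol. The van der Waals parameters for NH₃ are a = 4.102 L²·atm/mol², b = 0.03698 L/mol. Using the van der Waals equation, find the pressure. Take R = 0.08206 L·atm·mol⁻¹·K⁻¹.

P ≈ 31.72 atm

P = RT/(V_m − b) − a/V_m²
RT/(V_m − b) = (0.08206)(522)/(1.290 − 0.03698) = 42.835/1.2530 = 34.186 atm
a/V_m² = 4.102/(1.290)² = 2.4650 atm
P = 34.186 − 2.4650 = 31.72 atm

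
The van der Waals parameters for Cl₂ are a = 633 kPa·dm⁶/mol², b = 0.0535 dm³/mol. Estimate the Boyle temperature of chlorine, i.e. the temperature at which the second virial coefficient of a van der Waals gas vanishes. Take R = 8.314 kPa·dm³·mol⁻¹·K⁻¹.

For a van der Waals gas the second virial coefficient B₂ = b − a/(RT) vanishes at T_B = a/(Rb).
T_B = 633/(8.314×0.0535) = 633/0.44480 = 1423 K

T_B ≈ 1423 K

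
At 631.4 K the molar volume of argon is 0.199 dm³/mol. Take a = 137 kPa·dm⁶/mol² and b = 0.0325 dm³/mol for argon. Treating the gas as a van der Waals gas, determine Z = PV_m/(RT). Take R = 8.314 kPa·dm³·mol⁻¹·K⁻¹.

Z ≈ 1.064

P = RT/(V_m − b) − a/V_m² = (8.314)(631.4)/(0.199 − 0.0325) − 137/(0.199)²
  = 5249.5/0.16650 − 3459.5 = 31529 − 3459.5 = 28070 kPa
Z = PV_m/(RT) = (28070)(0.199)/((8.314)(631.4)) = 5585.9/5249.5 = 1.064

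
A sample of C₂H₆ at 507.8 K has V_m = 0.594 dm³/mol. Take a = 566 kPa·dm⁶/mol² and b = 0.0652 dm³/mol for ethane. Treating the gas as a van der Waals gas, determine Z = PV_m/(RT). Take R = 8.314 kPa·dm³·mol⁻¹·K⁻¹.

Z ≈ 0.8976

P = RT/(V_m − b) − a/V_m² = (8.314)(507.8)/(0.594 − 0.0652) − 566/(0.594)²
  = 4221.8/0.52880 − 1604.1 = 7983.7 − 1604.1 = 6379.6 kPa
Z = PV_m/(RT) = (6379.6)(0.594)/((8.314)(507.8)) = 3789.5/4221.8 = 0.8976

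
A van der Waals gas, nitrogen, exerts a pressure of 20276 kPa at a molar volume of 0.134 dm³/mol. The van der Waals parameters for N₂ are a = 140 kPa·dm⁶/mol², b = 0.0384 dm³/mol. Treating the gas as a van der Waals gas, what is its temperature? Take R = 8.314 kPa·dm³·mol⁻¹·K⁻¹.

T ≈ 322.8 K

T = (P + a/V_m²)(V_m − b)/R
P + a/V_m² = 20276 + 140/(0.134)² = 28073 kPa
V_m − b = 0.134 − 0.0384 = 0.095600 dm³/mol
T = (28073)(0.095600)/8.314 = 322.8 K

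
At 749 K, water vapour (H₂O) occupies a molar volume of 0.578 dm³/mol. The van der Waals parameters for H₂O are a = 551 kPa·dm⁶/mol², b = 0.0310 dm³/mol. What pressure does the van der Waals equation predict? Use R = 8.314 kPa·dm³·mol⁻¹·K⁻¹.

P ≈ 9735 kPa

P = RT/(V_m − b) − a/V_m²
RT/(V_m − b) = (8.314)(749)/(0.578 − 0.0310) = 6227.2/0.54700 = 11384 kPa
a/V_m² = 551/(0.578)² = 1649.3 kPa
P = 11384 − 1649.3 = 9735 kPa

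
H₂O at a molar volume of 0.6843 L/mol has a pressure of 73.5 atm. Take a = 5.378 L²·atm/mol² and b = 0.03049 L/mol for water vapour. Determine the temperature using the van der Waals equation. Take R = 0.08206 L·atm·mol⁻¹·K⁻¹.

T ≈ 677.1 K

T = (P + a/V_m²)(V_m − b)/R
P + a/V_m² = 73.5 + 5.378/(0.6843)² = 84.985 atm
V_m − b = 0.6843 − 0.03049 = 0.65381 L/mol
T = (84.985)(0.65381)/0.08206 = 677.1 K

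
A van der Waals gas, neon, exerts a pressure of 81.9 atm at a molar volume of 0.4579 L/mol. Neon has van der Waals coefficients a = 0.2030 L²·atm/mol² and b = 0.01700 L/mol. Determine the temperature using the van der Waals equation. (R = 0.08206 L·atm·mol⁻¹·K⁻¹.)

T ≈ 445.2 K

T = (P + a/V_m²)(V_m − b)/R
P + a/V_m² = 81.9 + 0.2030/(0.4579)² = 82.868 atm
V_m − b = 0.4579 − 0.01700 = 0.44090 L/mol
T = (82.868)(0.44090)/0.08206 = 445.2 K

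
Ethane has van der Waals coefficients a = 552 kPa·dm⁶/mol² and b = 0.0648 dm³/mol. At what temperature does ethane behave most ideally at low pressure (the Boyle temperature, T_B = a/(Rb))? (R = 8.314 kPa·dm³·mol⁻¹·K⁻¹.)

T_B ≈ 1025 K

For a van der Waals gas the second virial coefficient B₂ = b − a/(RT) vanishes at T_B = a/(Rb).
T_B = 552/(8.314×0.0648) = 552/0.53875 = 1025 K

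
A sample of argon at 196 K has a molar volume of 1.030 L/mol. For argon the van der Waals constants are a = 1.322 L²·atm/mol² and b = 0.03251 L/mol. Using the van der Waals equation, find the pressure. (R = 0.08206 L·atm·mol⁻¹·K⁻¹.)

P ≈ 14.88 atm

P = RT/(V_m − b) − a/V_m²
RT/(V_m − b) = (0.08206)(196)/(1.030 − 0.03251) = 16.084/0.99749 = 16.124 atm
a/V_m² = 1.322/(1.030)² = 1.2461 atm
P = 16.124 − 1.2461 = 14.88 atm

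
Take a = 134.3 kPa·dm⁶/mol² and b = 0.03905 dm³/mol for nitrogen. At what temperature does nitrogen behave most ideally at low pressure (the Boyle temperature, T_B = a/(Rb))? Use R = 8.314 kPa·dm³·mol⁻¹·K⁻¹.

T_B ≈ 413.7 K

For a van der Waals gas the second virial coefficient B₂ = b − a/(RT) vanishes at T_B = a/(Rb).
T_B = 134.3/(8.314×0.03905) = 134.3/0.32466 = 413.7 K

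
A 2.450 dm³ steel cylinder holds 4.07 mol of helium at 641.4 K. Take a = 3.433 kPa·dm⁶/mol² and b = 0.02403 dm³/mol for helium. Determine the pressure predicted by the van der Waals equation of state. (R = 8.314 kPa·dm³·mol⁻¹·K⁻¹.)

P ≈ 9218 kPa

P = nRT/(V − nb) − a n²/V²
nRT/(V − nb) = (4.07)(8.314)(641.4)/(2.450 − 4.07×0.02403) = 21704/2.3522 = 9227.1 kPa
a n²/V² = (3.433)(4.07)²/(2.450)² = 9.4739 kPa
P = 9227.1 − 9.4739 = 9218 kPa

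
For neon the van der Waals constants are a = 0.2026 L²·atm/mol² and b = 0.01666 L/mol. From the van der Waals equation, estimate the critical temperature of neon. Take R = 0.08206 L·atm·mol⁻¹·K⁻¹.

T_c ≈ 43.91 K

For a van der Waals gas, T_c = 8a/(27Rb).
T_c = 8×0.2026/(27×0.08206×0.01666) = 1.6208/0.036912 = 43.91 K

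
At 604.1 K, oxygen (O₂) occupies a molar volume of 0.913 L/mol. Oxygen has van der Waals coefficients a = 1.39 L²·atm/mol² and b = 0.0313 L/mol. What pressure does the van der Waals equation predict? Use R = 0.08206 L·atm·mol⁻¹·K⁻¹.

P ≈ 54.56 atm

P = RT/(V_m − b) − a/V_m²
RT/(V_m − b) = (0.08206)(604.1)/(0.913 − 0.0313) = 49.572/0.88170 = 56.223 atm
a/V_m² = 1.39/(0.913)² = 1.6675 atm
P = 56.223 − 1.6675 = 54.56 atm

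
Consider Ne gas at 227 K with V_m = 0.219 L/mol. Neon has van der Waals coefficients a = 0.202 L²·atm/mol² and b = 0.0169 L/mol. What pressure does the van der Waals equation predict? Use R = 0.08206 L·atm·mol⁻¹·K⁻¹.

P = RT/(V_m − b) − a/V_m²
RT/(V_m − b) = (0.08206)(227)/(0.219 − 0.0169) = 18.628/0.20210 = 92.172 atm
a/V_m² = 0.202/(0.219)² = 4.2118 atm
P = 92.172 − 4.2118 = 87.96 atm

P ≈ 87.96 atm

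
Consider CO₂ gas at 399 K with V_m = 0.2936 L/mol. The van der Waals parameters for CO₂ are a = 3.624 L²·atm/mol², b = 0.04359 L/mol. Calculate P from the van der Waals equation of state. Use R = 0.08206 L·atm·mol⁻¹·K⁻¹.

P = RT/(V_m − b) − a/V_m²
RT/(V_m − b) = (0.08206)(399)/(0.2936 − 0.04359) = 32.742/0.25001 = 130.96 atm
a/V_m² = 3.624/(0.2936)² = 42.041 atm
P = 130.96 − 42.041 = 88.92 atm

P ≈ 88.92 atm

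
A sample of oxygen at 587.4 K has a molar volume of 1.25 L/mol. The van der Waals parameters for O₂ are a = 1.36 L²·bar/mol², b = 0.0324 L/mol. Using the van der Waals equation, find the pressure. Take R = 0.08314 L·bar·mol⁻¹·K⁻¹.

P ≈ 39.24 bar

P = RT/(V_m − b) − a/V_m²
RT/(V_m − b) = (0.08314)(587.4)/(1.25 − 0.0324) = 48.836/1.2176 = 40.108 bar
a/V_m² = 1.36/(1.25)² = 0.87040 bar
P = 40.108 − 0.87040 = 39.24 bar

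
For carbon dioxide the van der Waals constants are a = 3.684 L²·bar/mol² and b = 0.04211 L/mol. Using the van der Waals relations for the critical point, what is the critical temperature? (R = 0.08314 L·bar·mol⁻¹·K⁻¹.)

T_c ≈ 311.8 K

For a van der Waals gas, T_c = 8a/(27Rb).
T_c = 8×3.684/(27×0.08314×0.04211) = 29.472/0.094528 = 311.8 K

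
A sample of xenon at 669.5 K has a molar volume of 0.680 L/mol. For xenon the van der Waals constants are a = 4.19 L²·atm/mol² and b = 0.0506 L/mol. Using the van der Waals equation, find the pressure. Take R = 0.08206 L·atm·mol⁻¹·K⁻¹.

P ≈ 78.23 atm

P = RT/(V_m − b) − a/V_m²
RT/(V_m − b) = (0.08206)(669.5)/(0.680 − 0.0506) = 54.939/0.62940 = 87.288 atm
a/V_m² = 4.19/(0.680)² = 9.0614 atm
P = 87.288 − 9.0614 = 78.23 atm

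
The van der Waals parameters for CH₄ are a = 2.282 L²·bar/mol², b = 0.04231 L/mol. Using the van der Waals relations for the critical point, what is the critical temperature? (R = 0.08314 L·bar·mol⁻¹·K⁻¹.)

T_c ≈ 192.2 K

For a van der Waals gas, T_c = 8a/(27Rb).
T_c = 8×2.282/(27×0.08314×0.04231) = 18.256/0.094977 = 192.2 K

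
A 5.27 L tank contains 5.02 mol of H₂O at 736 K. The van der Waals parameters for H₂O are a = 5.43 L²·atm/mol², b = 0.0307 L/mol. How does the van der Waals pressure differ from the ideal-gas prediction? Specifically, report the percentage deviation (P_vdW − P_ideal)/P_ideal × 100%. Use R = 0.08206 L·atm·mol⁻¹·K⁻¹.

-5.55 %

Ideal: P_ideal = nRT/V = (5.02)(0.08206)(736)/5.27 = 57.5311 atm
vdW: P = nRT/(V − nb) − a n²/V² = 303.189/5.11589 − 136.838/27.7729 = 59.2642 − 4.92703 = 54.3372 atm
% deviation = (54.3372 − 57.5311)/57.5311 × 100% = -5.55%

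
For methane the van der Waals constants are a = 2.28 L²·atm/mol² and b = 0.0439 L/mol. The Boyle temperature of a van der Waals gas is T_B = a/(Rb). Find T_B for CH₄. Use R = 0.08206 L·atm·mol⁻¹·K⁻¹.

T_B ≈ 632.9 K

For a van der Waals gas the second virial coefficient B₂ = b − a/(RT) vanishes at T_B = a/(Rb).
T_B = 2.28/(0.08206×0.0439) = 2.28/0.0036024 = 632.9 K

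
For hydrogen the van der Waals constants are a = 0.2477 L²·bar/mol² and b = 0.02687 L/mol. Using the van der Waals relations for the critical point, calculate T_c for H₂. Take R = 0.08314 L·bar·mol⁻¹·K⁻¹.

For a van der Waals gas, T_c = 8a/(27Rb).
T_c = 8×0.2477/(27×0.08314×0.02687) = 1.9816/0.060317 = 32.85 K

T_c ≈ 32.85 K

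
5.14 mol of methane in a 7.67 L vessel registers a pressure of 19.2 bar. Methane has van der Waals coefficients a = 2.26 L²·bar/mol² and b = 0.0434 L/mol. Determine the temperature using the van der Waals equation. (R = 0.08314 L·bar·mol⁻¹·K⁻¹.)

T ≈ 352.3 K

T = (P + a n²/V²)(V − nb)/(nR)
P + a n²/V² = 19.2 + (2.26)(5.14)²/(7.67)² = 20.215 bar
V − nb = 7.67 − (5.14)(0.0434) = 7.4469 L
T = (20.215)(7.4469)/((5.14)(0.08314)) = 352.3 K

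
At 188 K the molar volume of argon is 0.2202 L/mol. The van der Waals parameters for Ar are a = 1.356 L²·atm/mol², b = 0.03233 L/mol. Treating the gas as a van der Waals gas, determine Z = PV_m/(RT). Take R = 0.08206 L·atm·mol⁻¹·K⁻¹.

Z ≈ 0.7729

P = RT/(V_m − b) − a/V_m² = (0.08206)(188)/(0.2202 − 0.03233) − 1.356/(0.2202)²
  = 15.427/0.18787 − 27.966 = 82.115 − 27.966 = 54.149 atm
Z = PV_m/(RT) = (54.149)(0.2202)/((0.08206)(188)) = 11.924/15.427 = 0.7729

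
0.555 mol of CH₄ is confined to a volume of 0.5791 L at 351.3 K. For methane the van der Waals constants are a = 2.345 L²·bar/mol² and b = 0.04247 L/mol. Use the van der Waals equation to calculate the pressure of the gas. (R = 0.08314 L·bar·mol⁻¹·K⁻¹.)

P = nRT/(V − nb) − a n²/V²
nRT/(V − nb) = (0.555)(0.08314)(351.3)/(0.5791 − 0.555×0.04247) = 16.210/0.55553 = 29.179 bar
a n²/V² = (2.345)(0.555)²/(0.5791)² = 2.1539 bar
P = 29.179 − 2.1539 = 27.03 bar

P ≈ 27.03 bar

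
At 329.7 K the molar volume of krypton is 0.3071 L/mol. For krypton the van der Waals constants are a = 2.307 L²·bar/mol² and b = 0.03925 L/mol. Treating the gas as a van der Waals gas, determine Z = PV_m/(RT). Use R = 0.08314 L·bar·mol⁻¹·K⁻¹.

Z ≈ 0.8725

P = RT/(V_m − b) − a/V_m² = (0.08314)(329.7)/(0.3071 − 0.03925) − 2.307/(0.3071)²
  = 27.411/0.26785 − 24.462 = 102.34 − 24.462 = 77.88 bar
Z = PV_m/(RT) = (77.88)(0.3071)/((0.08314)(329.7)) = 23.917/27.411 = 0.8725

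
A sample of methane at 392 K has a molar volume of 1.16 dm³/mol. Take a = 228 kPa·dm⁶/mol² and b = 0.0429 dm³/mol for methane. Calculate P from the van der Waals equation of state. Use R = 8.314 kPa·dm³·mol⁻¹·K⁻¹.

P = RT/(V_m − b) − a/V_m²
RT/(V_m − b) = (8.314)(392)/(1.16 − 0.0429) = 3259.1/1.1171 = 2917.5 kPa
a/V_m² = 228/(1.16)² = 169.44 kPa
P = 2917.5 − 169.44 = 2748 kPa

P ≈ 2748 kPa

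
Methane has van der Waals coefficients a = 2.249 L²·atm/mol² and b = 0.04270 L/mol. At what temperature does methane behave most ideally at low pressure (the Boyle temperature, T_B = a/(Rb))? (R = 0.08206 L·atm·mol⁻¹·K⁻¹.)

T_B ≈ 641.8 K

For a van der Waals gas the second virial coefficient B₂ = b − a/(RT) vanishes at T_B = a/(Rb).
T_B = 2.249/(0.08206×0.04270) = 2.249/0.0035040 = 641.8 K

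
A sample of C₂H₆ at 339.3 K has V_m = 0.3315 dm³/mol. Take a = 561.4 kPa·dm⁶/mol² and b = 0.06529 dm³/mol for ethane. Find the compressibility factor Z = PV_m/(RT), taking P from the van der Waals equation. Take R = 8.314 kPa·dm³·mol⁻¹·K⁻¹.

Z ≈ 0.6449

P = RT/(V_m − b) − a/V_m² = (8.314)(339.3)/(0.3315 − 0.06529) − 561.4/(0.3315)²
  = 2820.9/0.26621 − 5108.6 = 10597 − 5108.6 = 5488 kPa
Z = PV_m/(RT) = (5488)(0.3315)/((8.314)(339.3)) = 1819.3/2820.9 = 0.6449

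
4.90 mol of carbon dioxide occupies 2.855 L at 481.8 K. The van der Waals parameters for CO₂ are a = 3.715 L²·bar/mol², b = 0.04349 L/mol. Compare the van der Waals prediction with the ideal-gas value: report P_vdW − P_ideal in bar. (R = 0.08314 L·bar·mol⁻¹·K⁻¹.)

Ideal: P_ideal = nRT/V = (4.90)(0.08314)(481.8)/2.855 = 68.7491 bar
vdW: P = nRT/(V − nb) − a n²/V² = 196.279/2.64190 − 89.1972/8.15103 = 74.2946 − 10.9431 = 63.3515 bar
ΔP = 63.3515 − 68.7491 = -5.398 bar

ΔP ≈ -5.398 bar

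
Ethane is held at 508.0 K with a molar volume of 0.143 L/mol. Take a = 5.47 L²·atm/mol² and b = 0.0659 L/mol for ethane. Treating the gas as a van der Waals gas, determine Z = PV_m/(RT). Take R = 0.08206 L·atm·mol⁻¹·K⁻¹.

P = RT/(V_m − b) − a/V_m² = (0.08206)(508.0)/(0.143 − 0.0659) − 5.47/(0.143)²
  = 41.686/0.077100 − 267.49 = 540.67 − 267.49 = 273.18 atm
Z = PV_m/(RT) = (273.18)(0.143)/((0.08206)(508.0)) = 39.065/41.686 = 0.9371

Z ≈ 0.9371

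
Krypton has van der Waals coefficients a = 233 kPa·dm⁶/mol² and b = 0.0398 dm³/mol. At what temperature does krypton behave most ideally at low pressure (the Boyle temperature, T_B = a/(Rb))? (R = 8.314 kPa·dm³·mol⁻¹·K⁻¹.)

For a van der Waals gas the second virial coefficient B₂ = b − a/(RT) vanishes at T_B = a/(Rb).
T_B = 233/(8.314×0.0398) = 233/0.33090 = 704.1 K

T_B ≈ 704.1 K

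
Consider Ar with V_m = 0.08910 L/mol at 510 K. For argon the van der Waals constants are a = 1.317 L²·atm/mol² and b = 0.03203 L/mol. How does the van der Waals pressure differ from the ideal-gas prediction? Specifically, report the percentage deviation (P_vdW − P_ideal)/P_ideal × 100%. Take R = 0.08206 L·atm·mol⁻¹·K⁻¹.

Ideal: P_ideal = RT/V_m = (0.08206)(510)/0.08910 = 469.704 atm
vdW: P = RT/(V_m − b) − a/V_m² = 41.8506/0.0570700 − 1.317/0.00793881 = 733.320 − 165.894 = 567.426 atm
% deviation = (567.426 − 469.704)/469.704 × 100% = 20.81%

20.81 %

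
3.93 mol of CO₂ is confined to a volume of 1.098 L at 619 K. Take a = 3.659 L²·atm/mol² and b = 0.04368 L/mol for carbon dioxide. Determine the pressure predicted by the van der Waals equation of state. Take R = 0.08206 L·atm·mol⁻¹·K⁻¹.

P = nRT/(V − nb) − a n²/V²
nRT/(V − nb) = (3.93)(0.08206)(619)/(1.098 − 3.93×0.04368) = 199.62/0.92634 = 215.49 atm
a n²/V² = (3.659)(3.93)²/(1.098)² = 46.875 atm
P = 215.49 − 46.875 = 168.6 atm

P ≈ 168.6 atm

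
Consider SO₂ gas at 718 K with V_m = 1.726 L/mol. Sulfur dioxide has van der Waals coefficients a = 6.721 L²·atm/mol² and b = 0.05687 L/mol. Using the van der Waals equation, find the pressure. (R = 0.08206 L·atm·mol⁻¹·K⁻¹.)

P ≈ 33.04 atm

P = RT/(V_m − b) − a/V_m²
RT/(V_m − b) = (0.08206)(718)/(1.726 − 0.05687) = 58.919/1.6691 = 35.300 atm
a/V_m² = 6.721/(1.726)² = 2.2561 atm
P = 35.300 − 2.2561 = 33.04 atm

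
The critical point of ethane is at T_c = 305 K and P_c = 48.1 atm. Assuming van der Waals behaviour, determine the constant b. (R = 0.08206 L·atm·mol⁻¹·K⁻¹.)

b ≈ 0.06504 L/mol

From T_c = 8a/(27Rb) and P_c = a/(27b²): b = R T_c/(8 P_c).
b = (0.08206)(305)/(8×48.1) = 25.028/384.80 = 0.06504 L/mol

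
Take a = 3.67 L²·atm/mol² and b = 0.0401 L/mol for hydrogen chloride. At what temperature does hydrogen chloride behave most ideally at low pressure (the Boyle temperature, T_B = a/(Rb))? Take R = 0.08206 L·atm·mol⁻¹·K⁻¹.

For a van der Waals gas the second virial coefficient B₂ = b − a/(RT) vanishes at T_B = a/(Rb).
T_B = 3.67/(0.08206×0.0401) = 3.67/0.0032906 = 1115 K

T_B ≈ 1115 K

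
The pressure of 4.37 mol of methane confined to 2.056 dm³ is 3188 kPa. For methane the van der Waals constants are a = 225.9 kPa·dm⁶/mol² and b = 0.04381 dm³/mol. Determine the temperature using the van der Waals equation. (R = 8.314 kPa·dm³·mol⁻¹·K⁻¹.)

T = (P + a n²/V²)(V − nb)/(nR)
P + a n²/V² = 3188 + (225.9)(4.37)²/(2.056)² = 4208.5 kPa
V − nb = 2.056 − (4.37)(0.04381) = 1.8646 dm³
T = (4208.5)(1.8646)/((4.37)(8.314)) = 216.0 K

T ≈ 216.0 K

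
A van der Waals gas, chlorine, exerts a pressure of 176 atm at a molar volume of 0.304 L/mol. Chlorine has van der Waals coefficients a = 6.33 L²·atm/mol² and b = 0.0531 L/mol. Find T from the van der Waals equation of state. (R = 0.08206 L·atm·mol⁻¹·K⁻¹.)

T ≈ 747.5 K

T = (P + a/V_m²)(V_m − b)/R
P + a/V_m² = 176 + 6.33/(0.304)² = 244.49 atm
V_m − b = 0.304 − 0.0531 = 0.25090 L/mol
T = (244.49)(0.25090)/0.08206 = 747.5 K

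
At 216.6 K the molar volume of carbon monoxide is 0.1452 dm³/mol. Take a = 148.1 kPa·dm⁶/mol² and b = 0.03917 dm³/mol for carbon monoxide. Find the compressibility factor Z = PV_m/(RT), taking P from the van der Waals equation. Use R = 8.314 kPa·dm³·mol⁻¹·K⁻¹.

Z ≈ 0.8030

P = RT/(V_m − b) − a/V_m² = (8.314)(216.6)/(0.1452 − 0.03917) − 148.1/(0.1452)²
  = 1800.8/0.10603 − 7024.6 = 16984 − 7024.6 = 9959 kPa
Z = PV_m/(RT) = (9959)(0.1452)/((8.314)(216.6)) = 1446.0/1800.8 = 0.8030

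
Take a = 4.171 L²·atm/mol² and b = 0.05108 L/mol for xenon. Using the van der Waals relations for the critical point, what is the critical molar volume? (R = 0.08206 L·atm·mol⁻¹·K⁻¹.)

V_m,c ≈ 0.1532 L/mol

For a van der Waals gas, V_m,c = 3b.
V_m,c = 3×0.05108 = 0.1532 L/mol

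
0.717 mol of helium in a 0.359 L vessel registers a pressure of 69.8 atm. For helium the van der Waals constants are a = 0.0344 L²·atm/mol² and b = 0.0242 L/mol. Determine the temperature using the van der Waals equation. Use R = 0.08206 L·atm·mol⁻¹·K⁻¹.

T ≈ 406.1 K

T = (P + a n²/V²)(V − nb)/(nR)
P + a n²/V² = 69.8 + (0.0344)(0.717)²/(0.359)² = 69.937 atm
V − nb = 0.359 − (0.717)(0.0242) = 0.34165 L
T = (69.937)(0.34165)/((0.717)(0.08206)) = 406.1 K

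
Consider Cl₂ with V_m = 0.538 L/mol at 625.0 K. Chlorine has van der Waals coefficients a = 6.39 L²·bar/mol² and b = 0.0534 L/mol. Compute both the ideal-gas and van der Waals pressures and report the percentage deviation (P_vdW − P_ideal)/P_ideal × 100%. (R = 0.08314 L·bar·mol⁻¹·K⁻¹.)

-11.84 %

Ideal: P_ideal = RT/V_m = (0.08314)(625.0)/0.538 = 96.5846 bar
vdW: P = RT/(V_m − b) − a/V_m² = 51.9625/0.484600 − 6.39/0.289444 = 107.228 − 22.0768 = 85.151 bar
% deviation = (85.151 − 96.5846)/96.5846 × 100% = -11.84%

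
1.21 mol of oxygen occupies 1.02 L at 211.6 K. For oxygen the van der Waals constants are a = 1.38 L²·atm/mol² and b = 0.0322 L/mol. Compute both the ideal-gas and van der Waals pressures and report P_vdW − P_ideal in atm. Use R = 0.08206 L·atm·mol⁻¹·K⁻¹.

ΔP ≈ -1.124 atm

Ideal: P_ideal = nRT/V = (1.21)(0.08206)(211.6)/1.02 = 20.5983 atm
vdW: P = nRT/(V − nb) − a n²/V² = 21.0103/0.981038 − 2.02046/1.04040 = 21.4164 − 1.94200 = 19.4744 atm
ΔP = 19.4744 − 20.5983 = -1.124 atm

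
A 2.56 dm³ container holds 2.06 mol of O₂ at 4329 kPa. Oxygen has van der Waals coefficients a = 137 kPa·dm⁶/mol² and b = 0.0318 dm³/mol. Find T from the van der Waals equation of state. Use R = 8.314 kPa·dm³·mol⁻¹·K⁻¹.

T ≈ 643.4 K

T = (P + a n²/V²)(V − nb)/(nR)
P + a n²/V² = 4329 + (137)(2.06)²/(2.56)² = 4417.7 kPa
V − nb = 2.56 − (2.06)(0.0318) = 2.4945 dm³
T = (4417.7)(2.4945)/((2.06)(8.314)) = 643.4 K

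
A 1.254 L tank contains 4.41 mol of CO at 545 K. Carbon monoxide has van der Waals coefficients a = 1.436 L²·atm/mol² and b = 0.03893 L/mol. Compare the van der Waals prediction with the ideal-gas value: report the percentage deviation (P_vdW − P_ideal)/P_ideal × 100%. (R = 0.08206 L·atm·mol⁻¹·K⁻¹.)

Ideal: P_ideal = nRT/V = (4.41)(0.08206)(545)/1.254 = 157.278 atm
vdW: P = nRT/(V − nb) − a n²/V² = 197.227/1.08232 − 27.9275/1.57252 = 182.226 − 17.7597 = 164.466 atm
% deviation = (164.466 − 157.278)/157.278 × 100% = 4.57%

4.57 %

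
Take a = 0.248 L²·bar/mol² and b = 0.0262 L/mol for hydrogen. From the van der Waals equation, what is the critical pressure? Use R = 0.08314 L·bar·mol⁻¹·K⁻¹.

For a van der Waals gas, P_c = a/(27b²).
P_c = 0.248/(27×(0.0262)²) = 0.248/0.018534 = 13.38 bar

P_c ≈ 13.38 bar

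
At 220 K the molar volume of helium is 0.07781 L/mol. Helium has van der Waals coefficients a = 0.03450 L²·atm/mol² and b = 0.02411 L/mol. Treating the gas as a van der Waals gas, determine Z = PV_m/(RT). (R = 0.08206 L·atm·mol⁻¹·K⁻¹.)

Z ≈ 1.424

P = RT/(V_m − b) − a/V_m² = (0.08206)(220)/(0.07781 − 0.02411) − 0.03450/(0.07781)²
  = 18.053/0.053700 − 5.6983 = 336.18 − 5.6983 = 330.48 atm
Z = PV_m/(RT) = (330.48)(0.07781)/((0.08206)(220)) = 25.715/18.053 = 1.424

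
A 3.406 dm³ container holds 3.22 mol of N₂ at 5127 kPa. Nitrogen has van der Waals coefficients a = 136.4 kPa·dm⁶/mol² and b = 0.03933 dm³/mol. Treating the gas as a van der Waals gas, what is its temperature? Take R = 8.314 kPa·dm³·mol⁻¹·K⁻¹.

T = (P + a n²/V²)(V − nb)/(nR)
P + a n²/V² = 5127 + (136.4)(3.22)²/(3.406)² = 5248.9 kPa
V − nb = 3.406 − (3.22)(0.03933) = 3.2794 dm³
T = (5248.9)(3.2794)/((3.22)(8.314)) = 643.0 K

T ≈ 643.0 K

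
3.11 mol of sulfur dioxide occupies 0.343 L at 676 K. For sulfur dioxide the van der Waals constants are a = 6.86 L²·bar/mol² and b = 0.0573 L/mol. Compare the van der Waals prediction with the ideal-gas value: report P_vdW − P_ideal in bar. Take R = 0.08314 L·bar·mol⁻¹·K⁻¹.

ΔP ≈ -12.9 bar

Ideal: P_ideal = nRT/V = (3.11)(0.08314)(676)/0.343 = 509.592 bar
vdW: P = nRT/(V − nb) − a n²/V² = 174.790/0.164797 − 66.3506/0.117649 = 1060.64 − 563.971 = 496.67 bar
ΔP = 496.67 − 509.592 = -12.9 bar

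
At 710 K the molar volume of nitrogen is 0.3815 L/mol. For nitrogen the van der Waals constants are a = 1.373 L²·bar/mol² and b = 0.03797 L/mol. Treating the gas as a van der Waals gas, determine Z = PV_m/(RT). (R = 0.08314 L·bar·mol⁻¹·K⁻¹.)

P = RT/(V_m − b) − a/V_m² = (0.08314)(710)/(0.3815 − 0.03797) − 1.373/(0.3815)²
  = 59.029/0.34353 − 9.4337 = 171.83 − 9.4337 = 162.40 bar
Z = PV_m/(RT) = (162.40)(0.3815)/((0.08314)(710)) = 61.956/59.029 = 1.050

Z ≈ 1.050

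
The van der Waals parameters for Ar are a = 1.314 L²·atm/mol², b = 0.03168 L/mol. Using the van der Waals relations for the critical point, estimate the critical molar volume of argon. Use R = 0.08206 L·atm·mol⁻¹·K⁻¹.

V_m,c ≈ 0.09504 L/mol

For a van der Waals gas, V_m,c = 3b.
V_m,c = 3×0.03168 = 0.09504 L/mol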